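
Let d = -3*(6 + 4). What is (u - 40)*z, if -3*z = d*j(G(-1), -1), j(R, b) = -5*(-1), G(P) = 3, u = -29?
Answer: -3450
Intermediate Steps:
j(R, b) = 5
d = -30 (d = -3*10 = -30)
z = 50 (z = -(-10)*5 = -1/3*(-150) = 50)
(u - 40)*z = (-29 - 40)*50 = -69*50 = -3450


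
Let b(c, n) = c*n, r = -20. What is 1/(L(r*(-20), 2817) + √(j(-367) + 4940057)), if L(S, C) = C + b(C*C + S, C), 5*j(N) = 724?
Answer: 111777010650/2498820021970017983491 - √123505045/2498820021970017983491 ≈ 4.4732e-11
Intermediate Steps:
j(N) = 724/5 (j(N) = (⅕)*724 = 724/5)
L(S, C) = C + C*(S + C²) (L(S, C) = C + (C*C + S)*C = C + (C² + S)*C = C + (S + C²)*C = C + C*(S + C²))
1/(L(r*(-20), 2817) + √(j(-367) + 4940057)) = 1/(2817*(1 - 20*(-20) + 2817²) + √(724/5 + 4940057)) = 1/(2817*(1 + 400 + 7935489) + √(24701009/5)) = 1/(2817*7935890 + √123505045/5) = 1/(22355402130 + √123505045/5)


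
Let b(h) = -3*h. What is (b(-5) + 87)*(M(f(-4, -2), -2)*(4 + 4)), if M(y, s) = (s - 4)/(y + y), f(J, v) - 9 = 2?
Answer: -2448/11 ≈ -222.55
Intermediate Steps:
f(J, v) = 11 (f(J, v) = 9 + 2 = 11)
M(y, s) = (-4 + s)/(2*y) (M(y, s) = (-4 + s)/((2*y)) = (-4 + s)*(1/(2*y)) = (-4 + s)/(2*y))
(b(-5) + 87)*(M(f(-4, -2), -2)*(4 + 4)) = (-3*(-5) + 87)*(((½)*(-4 - 2)/11)*(4 + 4)) = (15 + 87)*(((½)*(1/11)*(-6))*8) = 102*(-3/11*8) = 102*(-24/11) = -2448/11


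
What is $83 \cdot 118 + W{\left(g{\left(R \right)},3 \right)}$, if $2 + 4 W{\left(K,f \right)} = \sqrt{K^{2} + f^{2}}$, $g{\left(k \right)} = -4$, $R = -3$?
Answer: $\frac{39179}{4} \approx 9794.8$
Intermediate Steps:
$W{\left(K,f \right)} = - \frac{1}{2} + \frac{\sqrt{K^{2} + f^{2}}}{4}$
$83 \cdot 118 + W{\left(g{\left(R \right)},3 \right)} = 83 \cdot 118 - \left(\frac{1}{2} - \frac{\sqrt{\left(-4\right)^{2} + 3^{2}}}{4}\right) = 9794 - \left(\frac{1}{2} - \frac{\sqrt{16 + 9}}{4}\right) = 9794 - \left(\frac{1}{2} - \frac{\sqrt{25}}{4}\right) = 9794 + \left(- \frac{1}{2} + \frac{1}{4} \cdot 5\right) = 9794 + \left(- \frac{1}{2} + \frac{5}{4}\right) = 9794 + \frac{3}{4} = \frac{39179}{4}$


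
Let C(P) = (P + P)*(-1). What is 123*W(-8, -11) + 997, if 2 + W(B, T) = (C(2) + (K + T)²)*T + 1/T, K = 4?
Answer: -661597/11 ≈ -60145.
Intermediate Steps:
C(P) = -2*P (C(P) = (2*P)*(-1) = -2*P)
W(B, T) = -2 + 1/T + T*(-4 + (4 + T)²) (W(B, T) = -2 + ((-2*2 + (4 + T)²)*T + 1/T) = -2 + ((-4 + (4 + T)²)*T + 1/T) = -2 + (T*(-4 + (4 + T)²) + 1/T) = -2 + (1/T + T*(-4 + (4 + T)²)) = -2 + 1/T + T*(-4 + (4 + T)²))
123*W(-8, -11) + 997 = 123*(-2 + 1/(-11) - 4*(-11) - 11*(4 - 11)²) + 997 = 123*(-2 - 1/11 + 44 - 11*(-7)²) + 997 = 123*(-2 - 1/11 + 44 - 11*49) + 997 = 123*(-2 - 1/11 + 44 - 539) + 997 = 123*(-5468/11) + 997 = -672564/11 + 997 = -661597/11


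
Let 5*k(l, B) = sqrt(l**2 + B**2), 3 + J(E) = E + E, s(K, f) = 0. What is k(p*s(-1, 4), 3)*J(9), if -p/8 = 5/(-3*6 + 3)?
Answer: 9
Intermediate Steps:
J(E) = -3 + 2*E (J(E) = -3 + (E + E) = -3 + 2*E)
p = 8/3 (p = -40/(-3*6 + 3) = -40/(-18 + 3) = -40/(-15) = -40*(-1)/15 = -8*(-1/3) = 8/3 ≈ 2.6667)
k(l, B) = sqrt(B**2 + l**2)/5 (k(l, B) = sqrt(l**2 + B**2)/5 = sqrt(B**2 + l**2)/5)
k(p*s(-1, 4), 3)*J(9) = (sqrt(3**2 + ((8/3)*0)**2)/5)*(-3 + 2*9) = (sqrt(9 + 0**2)/5)*(-3 + 18) = (sqrt(9 + 0)/5)*15 = (sqrt(9)/5)*15 = ((1/5)*3)*15 = (3/5)*15 = 9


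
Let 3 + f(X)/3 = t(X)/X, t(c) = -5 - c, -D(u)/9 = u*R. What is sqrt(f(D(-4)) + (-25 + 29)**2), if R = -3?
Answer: sqrt(149)/6 ≈ 2.0344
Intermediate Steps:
D(u) = 27*u (D(u) = -9*u*(-3) = -(-27)*u = 27*u)
f(X) = -9 + 3*(-5 - X)/X (f(X) = -9 + 3*((-5 - X)/X) = -9 + 3*(-5 - X)/X)
sqrt(f(D(-4)) + (-25 + 29)**2) = sqrt((-12 - 15/(27*(-4))) + (-25 + 29)**2) = sqrt((-12 - 15/(-108)) + 4**2) = sqrt((-12 - 15*(-1/108)) + 16) = sqrt((-12 + 5/36) + 16) = sqrt(-427/36 + 16) = sqrt(149/36) = sqrt(149)/6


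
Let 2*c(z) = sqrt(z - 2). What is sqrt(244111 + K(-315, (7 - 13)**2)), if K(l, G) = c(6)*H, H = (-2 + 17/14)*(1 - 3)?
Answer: 2*sqrt(2990379)/7 ≈ 494.08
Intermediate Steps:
c(z) = sqrt(-2 + z)/2 (c(z) = sqrt(z - 2)/2 = sqrt(-2 + z)/2)
H = 11/7 (H = (-2 + 17*(1/14))*(-2) = (-2 + 17/14)*(-2) = -11/14*(-2) = 11/7 ≈ 1.5714)
K(l, G) = 11/7 (K(l, G) = (sqrt(-2 + 6)/2)*(11/7) = (sqrt(4)/2)*(11/7) = ((1/2)*2)*(11/7) = 1*(11/7) = 11/7)
sqrt(244111 + K(-315, (7 - 13)**2)) = sqrt(244111 + 11/7) = sqrt(1708788/7) = 2*sqrt(2990379)/7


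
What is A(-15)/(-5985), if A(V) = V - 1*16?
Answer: 31/5985 ≈ 0.0051796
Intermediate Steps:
A(V) = -16 + V (A(V) = V - 16 = -16 + V)
A(-15)/(-5985) = (-16 - 15)/(-5985) = -31*(-1/5985) = 31/5985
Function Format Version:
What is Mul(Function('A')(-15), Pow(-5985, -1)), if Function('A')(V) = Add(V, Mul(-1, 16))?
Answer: Rational(31, 5985) ≈ 0.0051796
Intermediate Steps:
Function('A')(V) = Add(-16, V) (Function('A')(V) = Add(V, -16) = Add(-16, V))
Mul(Function('A')(-15), Pow(-5985, -1)) = Mul(Add(-16, -15), Pow(-5985, -1)) = Mul(-31, Rational(-1, 5985)) = Rational(31, 5985)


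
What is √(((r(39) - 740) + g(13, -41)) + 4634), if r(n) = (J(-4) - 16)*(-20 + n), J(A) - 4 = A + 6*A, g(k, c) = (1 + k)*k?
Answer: 2*√829 ≈ 57.585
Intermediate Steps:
g(k, c) = k*(1 + k)
J(A) = 4 + 7*A (J(A) = 4 + (A + 6*A) = 4 + 7*A)
r(n) = 800 - 40*n (r(n) = ((4 + 7*(-4)) - 16)*(-20 + n) = ((4 - 28) - 16)*(-20 + n) = (-24 - 16)*(-20 + n) = -40*(-20 + n) = 800 - 40*n)
√(((r(39) - 740) + g(13, -41)) + 4634) = √((((800 - 40*39) - 740) + 13*(1 + 13)) + 4634) = √((((800 - 1560) - 740) + 13*14) + 4634) = √(((-760 - 740) + 182) + 4634) = √((-1500 + 182) + 4634) = √(-1318 + 4634) = √3316 = 2*√829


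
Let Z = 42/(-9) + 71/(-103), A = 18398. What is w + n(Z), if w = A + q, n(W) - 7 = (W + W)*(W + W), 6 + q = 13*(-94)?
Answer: 1651033237/95481 ≈ 17292.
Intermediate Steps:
q = -1228 (q = -6 + 13*(-94) = -6 - 1222 = -1228)
Z = -1655/309 (Z = 42*(-⅑) + 71*(-1/103) = -14/3 - 71/103 = -1655/309 ≈ -5.3560)
n(W) = 7 + 4*W² (n(W) = 7 + (W + W)*(W + W) = 7 + (2*W)*(2*W) = 7 + 4*W²)
w = 17170 (w = 18398 - 1228 = 17170)
w + n(Z) = 17170 + (7 + 4*(-1655/309)²) = 17170 + (7 + 4*(2739025/95481)) = 17170 + (7 + 10956100/95481) = 17170 + 11624467/95481 = 1651033237/95481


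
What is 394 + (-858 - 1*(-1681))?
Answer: 1217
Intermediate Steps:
394 + (-858 - 1*(-1681)) = 394 + (-858 + 1681) = 394 + 823 = 1217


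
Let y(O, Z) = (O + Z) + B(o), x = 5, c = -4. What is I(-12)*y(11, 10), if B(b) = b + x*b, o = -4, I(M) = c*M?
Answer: -144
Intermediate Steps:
I(M) = -4*M
B(b) = 6*b (B(b) = b + 5*b = 6*b)
y(O, Z) = -24 + O + Z (y(O, Z) = (O + Z) + 6*(-4) = (O + Z) - 24 = -24 + O + Z)
I(-12)*y(11, 10) = (-4*(-12))*(-24 + 11 + 10) = 48*(-3) = -144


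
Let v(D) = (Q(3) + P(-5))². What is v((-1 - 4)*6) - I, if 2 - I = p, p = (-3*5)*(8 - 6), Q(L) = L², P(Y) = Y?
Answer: -16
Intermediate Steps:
p = -30 (p = -15*2 = -30)
v(D) = 16 (v(D) = (3² - 5)² = (9 - 5)² = 4² = 16)
I = 32 (I = 2 - 1*(-30) = 2 + 30 = 32)
v((-1 - 4)*6) - I = 16 - 1*32 = 16 - 32 = -16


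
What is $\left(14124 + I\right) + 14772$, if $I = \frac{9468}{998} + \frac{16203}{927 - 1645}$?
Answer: $\frac{10348230387}{358282} \approx 28883.0$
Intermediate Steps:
$I = - \frac{4686285}{358282}$ ($I = 9468 \cdot \frac{1}{998} + \frac{16203}{927 - 1645} = \frac{4734}{499} + \frac{16203}{-718} = \frac{4734}{499} + 16203 \left(- \frac{1}{718}\right) = \frac{4734}{499} - \frac{16203}{718} = - \frac{4686285}{358282} \approx -13.08$)
$\left(14124 + I\right) + 14772 = \left(14124 - \frac{4686285}{358282}\right) + 14772 = \frac{5055688683}{358282} + 14772 = \frac{10348230387}{358282}$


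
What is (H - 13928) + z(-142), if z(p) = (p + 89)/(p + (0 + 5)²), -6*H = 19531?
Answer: -4020755/234 ≈ -17183.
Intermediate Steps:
H = -19531/6 (H = -⅙*19531 = -19531/6 ≈ -3255.2)
z(p) = (89 + p)/(25 + p) (z(p) = (89 + p)/(p + 5²) = (89 + p)/(p + 25) = (89 + p)/(25 + p))
(H - 13928) + z(-142) = (-19531/6 - 13928) + (89 - 142)/(25 - 142) = -103099/6 - 53/(-117) = -103099/6 - 1/117*(-53) = -103099/6 + 53/117 = -4020755/234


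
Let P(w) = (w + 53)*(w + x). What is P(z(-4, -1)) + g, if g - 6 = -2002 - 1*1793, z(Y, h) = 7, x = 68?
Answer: 711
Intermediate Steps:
P(w) = (53 + w)*(68 + w) (P(w) = (w + 53)*(w + 68) = (53 + w)*(68 + w))
g = -3789 (g = 6 + (-2002 - 1*1793) = 6 + (-2002 - 1793) = 6 - 3795 = -3789)
P(z(-4, -1)) + g = (3604 + 7² + 121*7) - 3789 = (3604 + 49 + 847) - 3789 = 4500 - 3789 = 711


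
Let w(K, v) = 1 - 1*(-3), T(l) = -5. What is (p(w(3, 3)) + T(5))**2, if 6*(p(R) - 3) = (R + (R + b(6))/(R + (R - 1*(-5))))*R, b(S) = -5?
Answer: 64/169 ≈ 0.37870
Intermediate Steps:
w(K, v) = 4 (w(K, v) = 1 + 3 = 4)
p(R) = 3 + R*(R + (-5 + R)/(5 + 2*R))/6 (p(R) = 3 + ((R + (R - 5)/(R + (R - 1*(-5))))*R)/6 = 3 + ((R + (-5 + R)/(R + (R + 5)))*R)/6 = 3 + ((R + (-5 + R)/(R + (5 + R)))*R)/6 = 3 + ((R + (-5 + R)/(5 + 2*R))*R)/6 = 3 + (R*(R + (-5 + R)/(5 + 2*R)))/6 = 3 + R*(R + (-5 + R)/(5 + 2*R))/6)
(p(w(3, 3)) + T(5))**2 = ((90 + 2*4**3 + 6*4**2 + 31*4)/(6*(5 + 2*4)) - 5)**2 = ((90 + 2*64 + 6*16 + 124)/(6*(5 + 8)) - 5)**2 = ((1/6)*(90 + 128 + 96 + 124)/13 - 5)**2 = ((1/6)*(1/13)*438 - 5)**2 = (73/13 - 5)**2 = (8/13)**2 = 64/169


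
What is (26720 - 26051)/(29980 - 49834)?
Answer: -223/6618 ≈ -0.033696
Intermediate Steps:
(26720 - 26051)/(29980 - 49834) = 669/(-19854) = 669*(-1/19854) = -223/6618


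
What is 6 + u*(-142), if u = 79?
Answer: -11212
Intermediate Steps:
6 + u*(-142) = 6 + 79*(-142) = 6 - 11218 = -11212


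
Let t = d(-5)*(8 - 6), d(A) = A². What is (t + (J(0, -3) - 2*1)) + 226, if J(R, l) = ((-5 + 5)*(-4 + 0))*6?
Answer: 274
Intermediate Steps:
J(R, l) = 0 (J(R, l) = (0*(-4))*6 = 0*6 = 0)
t = 50 (t = (-5)²*(8 - 6) = 25*2 = 50)
(t + (J(0, -3) - 2*1)) + 226 = (50 + (0 - 2*1)) + 226 = (50 + (0 - 2)) + 226 = (50 - 2) + 226 = 48 + 226 = 274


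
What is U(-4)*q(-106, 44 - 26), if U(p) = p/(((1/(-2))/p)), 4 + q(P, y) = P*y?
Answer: 61184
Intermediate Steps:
q(P, y) = -4 + P*y
U(p) = -2*p² (U(p) = p/(((1*(-½))/p)) = p/((-1/(2*p))) = p*(-2*p) = -2*p²)
U(-4)*q(-106, 44 - 26) = (-2*(-4)²)*(-4 - 106*(44 - 26)) = (-2*16)*(-4 - 106*18) = -32*(-4 - 1908) = -32*(-1912) = 61184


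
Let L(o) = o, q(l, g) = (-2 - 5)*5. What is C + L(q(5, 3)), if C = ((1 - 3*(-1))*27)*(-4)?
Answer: -467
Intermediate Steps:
q(l, g) = -35 (q(l, g) = -7*5 = -35)
C = -432 (C = ((1 + 3)*27)*(-4) = (4*27)*(-4) = 108*(-4) = -432)
C + L(q(5, 3)) = -432 - 35 = -467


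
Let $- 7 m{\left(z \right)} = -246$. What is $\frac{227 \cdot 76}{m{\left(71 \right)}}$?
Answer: $\frac{60382}{123} \approx 490.91$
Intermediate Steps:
$m{\left(z \right)} = \frac{246}{7}$ ($m{\left(z \right)} = \left(- \frac{1}{7}\right) \left(-246\right) = \frac{246}{7}$)
$\frac{227 \cdot 76}{m{\left(71 \right)}} = \frac{227 \cdot 76}{\frac{246}{7}} = 17252 \cdot \frac{7}{246} = \frac{60382}{123}$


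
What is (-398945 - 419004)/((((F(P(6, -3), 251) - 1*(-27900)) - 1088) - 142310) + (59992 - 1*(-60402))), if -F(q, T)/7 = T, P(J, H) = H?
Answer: -817949/3139 ≈ -260.58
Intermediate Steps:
F(q, T) = -7*T
(-398945 - 419004)/((((F(P(6, -3), 251) - 1*(-27900)) - 1088) - 142310) + (59992 - 1*(-60402))) = (-398945 - 419004)/((((-7*251 - 1*(-27900)) - 1088) - 142310) + (59992 - 1*(-60402))) = -817949/((((-1757 + 27900) - 1088) - 142310) + (59992 + 60402)) = -817949/(((26143 - 1088) - 142310) + 120394) = -817949/((25055 - 142310) + 120394) = -817949/(-117255 + 120394) = -817949/3139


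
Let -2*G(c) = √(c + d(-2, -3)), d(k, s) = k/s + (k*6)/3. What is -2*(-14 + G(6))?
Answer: 28 + 2*√6/3 ≈ 29.633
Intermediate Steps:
d(k, s) = 2*k + k/s (d(k, s) = k/s + (6*k)*(⅓) = k/s + 2*k = 2*k + k/s)
G(c) = -√(-10/3 + c)/2 (G(c) = -√(c + (2*(-2) - 2/(-3)))/2 = -√(c + (-4 - 2*(-⅓)))/2 = -√(c + (-4 + ⅔))/2 = -√(c - 10/3)/2 = -√(-10/3 + c)/2)
-2*(-14 + G(6)) = -2*(-14 - √(-30 + 9*6)/6) = -2*(-14 - √(-30 + 54)/6) = -2*(-14 - √6/3) = 28 + 2*√6/3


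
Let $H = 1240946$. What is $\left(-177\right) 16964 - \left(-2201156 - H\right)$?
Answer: $439474$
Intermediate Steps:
$\left(-177\right) 16964 - \left(-2201156 - H\right) = \left(-177\right) 16964 - \left(-2201156 - 1240946\right) = -3002628 - \left(-2201156 - 1240946\right) = -3002628 - -3442102 = -3002628 + 3442102 = 439474$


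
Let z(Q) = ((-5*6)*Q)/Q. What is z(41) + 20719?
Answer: 20689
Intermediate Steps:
z(Q) = -30 (z(Q) = (-30*Q)/Q = -30)
z(41) + 20719 = -30 + 20719 = 20689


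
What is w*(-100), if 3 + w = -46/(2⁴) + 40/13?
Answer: 7275/26 ≈ 279.81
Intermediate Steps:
w = -291/104 (w = -3 + (-46/(2⁴) + 40/13) = -3 + (-46/16 + 40*(1/13)) = -3 + (-46*1/16 + 40/13) = -3 + (-23/8 + 40/13) = -3 + 21/104 = -291/104 ≈ -2.7981)
w*(-100) = -291/104*(-100) = 7275/26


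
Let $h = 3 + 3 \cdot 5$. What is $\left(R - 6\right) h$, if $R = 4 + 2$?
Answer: $0$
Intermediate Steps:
$R = 6$
$h = 18$ ($h = 3 + 15 = 18$)
$\left(R - 6\right) h = \left(6 - 6\right) 18 = 0 \cdot 18 = 0$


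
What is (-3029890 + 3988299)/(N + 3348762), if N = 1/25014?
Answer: 23973642726/83765932669 ≈ 0.28620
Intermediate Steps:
N = 1/25014 ≈ 3.9978e-5
(-3029890 + 3988299)/(N + 3348762) = (-3029890 + 3988299)/(1/25014 + 3348762) = 958409/(83765932669/25014) = 958409*(25014/83765932669) = 23973642726/83765932669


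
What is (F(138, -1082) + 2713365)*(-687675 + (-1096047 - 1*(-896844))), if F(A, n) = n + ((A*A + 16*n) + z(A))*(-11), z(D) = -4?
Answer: -2388606345450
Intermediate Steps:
F(A, n) = 44 - 175*n - 11*A² (F(A, n) = n + ((A*A + 16*n) - 4)*(-11) = n + ((A² + 16*n) - 4)*(-11) = n + (-4 + A² + 16*n)*(-11) = n + (44 - 176*n - 11*A²) = 44 - 175*n - 11*A²)
(F(138, -1082) + 2713365)*(-687675 + (-1096047 - 1*(-896844))) = ((44 - 175*(-1082) - 11*138²) + 2713365)*(-687675 + (-1096047 - 1*(-896844))) = ((44 + 189350 - 11*19044) + 2713365)*(-687675 + (-1096047 + 896844)) = ((44 + 189350 - 209484) + 2713365)*(-687675 - 199203) = (-20090 + 2713365)*(-886878) = 2693275*(-886878) = -2388606345450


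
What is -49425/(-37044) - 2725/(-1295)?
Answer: 1570955/456876 ≈ 3.4385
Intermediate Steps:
-49425/(-37044) - 2725/(-1295) = -49425*(-1/37044) - 2725*(-1/1295) = 16475/12348 + 545/259 = 1570955/456876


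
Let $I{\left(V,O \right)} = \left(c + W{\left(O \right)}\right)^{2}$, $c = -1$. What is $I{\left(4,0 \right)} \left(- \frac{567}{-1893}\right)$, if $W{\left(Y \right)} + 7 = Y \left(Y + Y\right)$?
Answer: $\frac{12096}{631} \approx 19.17$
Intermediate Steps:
$W{\left(Y \right)} = -7 + 2 Y^{2}$ ($W{\left(Y \right)} = -7 + Y \left(Y + Y\right) = -7 + Y 2 Y = -7 + 2 Y^{2}$)
$I{\left(V,O \right)} = \left(-8 + 2 O^{2}\right)^{2}$ ($I{\left(V,O \right)} = \left(-1 + \left(-7 + 2 O^{2}\right)\right)^{2} = \left(-8 + 2 O^{2}\right)^{2}$)
$I{\left(4,0 \right)} \left(- \frac{567}{-1893}\right) = 4 \left(-4 + 0^{2}\right)^{2} \left(- \frac{567}{-1893}\right) = 4 \left(-4 + 0\right)^{2} \left(\left(-567\right) \left(- \frac{1}{1893}\right)\right) = 4 \left(-4\right)^{2} \cdot \frac{189}{631} = 4 \cdot 16 \cdot \frac{189}{631} = 64 \cdot \frac{189}{631} = \frac{12096}{631}$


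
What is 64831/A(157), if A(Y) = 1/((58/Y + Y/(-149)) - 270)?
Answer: -410517477227/23393 ≈ -1.7549e+7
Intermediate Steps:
A(Y) = 1/(-270 + 58/Y - Y/149) (A(Y) = 1/((58/Y + Y*(-1/149)) - 270) = 1/((58/Y - Y/149) - 270) = 1/(-270 + 58/Y - Y/149))
64831/A(157) = 64831/((-149*157/(-8642 + 157**2 + 40230*157))) = 64831/((-149*157/(-8642 + 24649 + 6316110))) = 64831/((-149*157/6332117)) = 64831/((-149*157*1/6332117)) = 64831/(-23393/6332117) = 64831*(-6332117/23393) = -410517477227/23393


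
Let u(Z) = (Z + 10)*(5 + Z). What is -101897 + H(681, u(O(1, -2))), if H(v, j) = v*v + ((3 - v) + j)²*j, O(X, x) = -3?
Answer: 6534408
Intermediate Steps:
u(Z) = (5 + Z)*(10 + Z) (u(Z) = (10 + Z)*(5 + Z) = (5 + Z)*(10 + Z))
H(v, j) = v² + j*(3 + j - v)² (H(v, j) = v² + (3 + j - v)²*j = v² + j*(3 + j - v)²)
-101897 + H(681, u(O(1, -2))) = -101897 + (681² + (50 + (-3)² + 15*(-3))*(3 + (50 + (-3)² + 15*(-3)) - 1*681)²) = -101897 + (463761 + (50 + 9 - 45)*(3 + (50 + 9 - 45) - 681)²) = -101897 + (463761 + 14*(3 + 14 - 681)²) = -101897 + (463761 + 14*(-664)²) = -101897 + (463761 + 14*440896) = -101897 + (463761 + 6172544) = -101897 + 6636305 = 6534408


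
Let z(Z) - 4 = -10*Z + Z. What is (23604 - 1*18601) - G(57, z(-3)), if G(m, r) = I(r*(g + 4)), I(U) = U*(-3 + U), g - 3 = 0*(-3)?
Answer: -41435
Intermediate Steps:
g = 3 (g = 3 + 0*(-3) = 3 + 0 = 3)
z(Z) = 4 - 9*Z (z(Z) = 4 + (-10*Z + Z) = 4 - 9*Z)
G(m, r) = 7*r*(-3 + 7*r) (G(m, r) = (r*(3 + 4))*(-3 + r*(3 + 4)) = (r*7)*(-3 + r*7) = (7*r)*(-3 + 7*r) = 7*r*(-3 + 7*r))
(23604 - 1*18601) - G(57, z(-3)) = (23604 - 1*18601) - 7*(4 - 9*(-3))*(-3 + 7*(4 - 9*(-3))) = (23604 - 18601) - 7*(4 + 27)*(-3 + 7*(4 + 27)) = 5003 - 7*31*(-3 + 7*31) = 5003 - 7*31*(-3 + 217) = 5003 - 7*31*214 = 5003 - 1*46438 = 5003 - 46438 = -41435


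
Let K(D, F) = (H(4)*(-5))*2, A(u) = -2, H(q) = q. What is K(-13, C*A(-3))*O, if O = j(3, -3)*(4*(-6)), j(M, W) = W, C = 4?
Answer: -2880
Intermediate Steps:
O = 72 (O = -12*(-6) = -3*(-24) = 72)
K(D, F) = -40 (K(D, F) = (4*(-5))*2 = -20*2 = -40)
K(-13, C*A(-3))*O = -40*72 = -2880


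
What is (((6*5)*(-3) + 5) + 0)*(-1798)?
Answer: 152830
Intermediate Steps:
(((6*5)*(-3) + 5) + 0)*(-1798) = ((30*(-3) + 5) + 0)*(-1798) = ((-90 + 5) + 0)*(-1798) = (-85 + 0)*(-1798) = -85*(-1798) = 152830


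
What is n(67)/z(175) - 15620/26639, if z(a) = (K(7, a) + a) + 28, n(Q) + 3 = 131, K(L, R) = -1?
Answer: 127276/2690539 ≈ 0.047305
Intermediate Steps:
n(Q) = 128 (n(Q) = -3 + 131 = 128)
z(a) = 27 + a (z(a) = (-1 + a) + 28 = 27 + a)
n(67)/z(175) - 15620/26639 = 128/(27 + 175) - 15620/26639 = 128/202 - 15620*1/26639 = 128*(1/202) - 15620/26639 = 64/101 - 15620/26639 = 127276/2690539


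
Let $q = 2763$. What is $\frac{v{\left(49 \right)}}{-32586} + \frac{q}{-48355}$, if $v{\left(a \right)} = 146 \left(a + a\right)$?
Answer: $- \frac{390949229}{787848015} \approx -0.49622$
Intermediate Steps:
$v{\left(a \right)} = 292 a$ ($v{\left(a \right)} = 146 \cdot 2 a = 292 a$)
$\frac{v{\left(49 \right)}}{-32586} + \frac{q}{-48355} = \frac{292 \cdot 49}{-32586} + \frac{2763}{-48355} = 14308 \left(- \frac{1}{32586}\right) + 2763 \left(- \frac{1}{48355}\right) = - \frac{7154}{16293} - \frac{2763}{48355} = - \frac{390949229}{787848015}$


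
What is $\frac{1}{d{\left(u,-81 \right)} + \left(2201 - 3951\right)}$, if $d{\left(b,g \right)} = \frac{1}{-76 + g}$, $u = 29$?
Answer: $- \frac{157}{274751} \approx -0.00057143$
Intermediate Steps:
$\frac{1}{d{\left(u,-81 \right)} + \left(2201 - 3951\right)} = \frac{1}{\frac{1}{-76 - 81} + \left(2201 - 3951\right)} = \frac{1}{\frac{1}{-157} - 1750} = \frac{1}{- \frac{1}{157} - 1750} = \frac{1}{- \frac{274751}{157}} = - \frac{157}{274751}$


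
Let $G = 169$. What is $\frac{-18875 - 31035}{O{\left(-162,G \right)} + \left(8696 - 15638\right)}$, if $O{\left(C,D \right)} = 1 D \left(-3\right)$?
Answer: $\frac{49910}{7449} \approx 6.7002$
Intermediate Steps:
$O{\left(C,D \right)} = - 3 D$ ($O{\left(C,D \right)} = D \left(-3\right) = - 3 D$)
$\frac{-18875 - 31035}{O{\left(-162,G \right)} + \left(8696 - 15638\right)} = \frac{-18875 - 31035}{\left(-3\right) 169 + \left(8696 - 15638\right)} = - \frac{49910}{-507 - 6942} = - \frac{49910}{-7449} = \left(-49910\right) \left(- \frac{1}{7449}\right) = \frac{49910}{7449}$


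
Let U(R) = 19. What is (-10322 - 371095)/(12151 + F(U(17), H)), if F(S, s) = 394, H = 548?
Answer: -381417/12545 ≈ -30.404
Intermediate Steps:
(-10322 - 371095)/(12151 + F(U(17), H)) = (-10322 - 371095)/(12151 + 394) = -381417/12545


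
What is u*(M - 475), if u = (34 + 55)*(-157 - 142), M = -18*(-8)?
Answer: 8808241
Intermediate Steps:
M = 144
u = -26611 (u = 89*(-299) = -26611)
u*(M - 475) = -26611*(144 - 475) = -26611*(-331) = 8808241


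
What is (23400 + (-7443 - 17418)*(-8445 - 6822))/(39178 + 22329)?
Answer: 379576287/61507 ≈ 6171.3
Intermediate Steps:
(23400 + (-7443 - 17418)*(-8445 - 6822))/(39178 + 22329) = (23400 - 24861*(-15267))/61507 = (23400 + 379552887)*(1/61507) = 379576287*(1/61507) = 379576287/61507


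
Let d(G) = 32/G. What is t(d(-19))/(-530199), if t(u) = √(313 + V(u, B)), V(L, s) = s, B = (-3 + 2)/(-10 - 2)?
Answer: -17*√39/3181194 ≈ -3.3373e-5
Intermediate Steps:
B = 1/12 (B = -1/(-12) = -1*(-1/12) = 1/12 ≈ 0.083333)
t(u) = 17*√39/6 (t(u) = √(313 + 1/12) = √(3757/12) = 17*√39/6)
t(d(-19))/(-530199) = (17*√39/6)/(-530199) = (17*√39/6)*(-1/530199) = -17*√39/3181194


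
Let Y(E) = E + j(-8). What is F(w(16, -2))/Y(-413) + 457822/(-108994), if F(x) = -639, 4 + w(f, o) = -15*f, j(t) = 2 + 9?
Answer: -19066213/7302598 ≈ -2.6109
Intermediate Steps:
j(t) = 11
w(f, o) = -4 - 15*f
Y(E) = 11 + E (Y(E) = E + 11 = 11 + E)
F(w(16, -2))/Y(-413) + 457822/(-108994) = -639/(11 - 413) + 457822/(-108994) = -639/(-402) + 457822*(-1/108994) = -639*(-1/402) - 228911/54497 = 213/134 - 228911/54497 = -19066213/7302598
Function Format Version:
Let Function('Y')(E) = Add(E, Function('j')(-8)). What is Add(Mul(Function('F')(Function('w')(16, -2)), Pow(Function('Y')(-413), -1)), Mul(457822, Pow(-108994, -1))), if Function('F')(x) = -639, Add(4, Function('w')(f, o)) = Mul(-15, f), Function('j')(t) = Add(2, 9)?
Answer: Rational(-19066213, 7302598) ≈ -2.6109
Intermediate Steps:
Function('j')(t) = 11
Function('w')(f, o) = Add(-4, Mul(-15, f))
Function('Y')(E) = Add(11, E) (Function('Y')(E) = Add(E, 11) = Add(11, E))
Add(Mul(Function('F')(Function('w')(16, -2)), Pow(Function('Y')(-413), -1)), Mul(457822, Pow(-108994, -1))) = Add(Mul(-639, Pow(Add(11, -413), -1)), Mul(457822, Pow(-108994, -1))) = Add(Mul(-639, Pow(-402, -1)), Mul(457822, Rational(-1, 108994))) = Add(Mul(-639, Rational(-1, 402)), Rational(-228911, 54497)) = Add(Rational(213, 134), Rational(-228911, 54497)) = Rational(-19066213, 7302598)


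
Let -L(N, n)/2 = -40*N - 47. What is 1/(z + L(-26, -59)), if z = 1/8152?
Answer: -8152/16189871 ≈ -0.00050353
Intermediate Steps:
L(N, n) = 94 + 80*N (L(N, n) = -2*(-40*N - 47) = -2*(-47 - 40*N) = 94 + 80*N)
z = 1/8152 ≈ 0.00012267
1/(z + L(-26, -59)) = 1/(1/8152 + (94 + 80*(-26))) = 1/(1/8152 + (94 - 2080)) = 1/(1/8152 - 1986) = 1/(-16189871/8152) = -8152/16189871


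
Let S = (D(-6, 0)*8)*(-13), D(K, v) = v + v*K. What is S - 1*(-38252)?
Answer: 38252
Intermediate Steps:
D(K, v) = v + K*v
S = 0 (S = ((0*(1 - 6))*8)*(-13) = ((0*(-5))*8)*(-13) = (0*8)*(-13) = 0*(-13) = 0)
S - 1*(-38252) = 0 - 1*(-38252) = 0 + 38252 = 38252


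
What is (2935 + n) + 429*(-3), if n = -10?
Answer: 1638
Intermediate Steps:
(2935 + n) + 429*(-3) = (2935 - 10) + 429*(-3) = 2925 - 1287 = 1638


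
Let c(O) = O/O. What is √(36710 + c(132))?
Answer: 3*√4079 ≈ 191.60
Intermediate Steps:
c(O) = 1
√(36710 + c(132)) = √(36710 + 1) = √36711 = 3*√4079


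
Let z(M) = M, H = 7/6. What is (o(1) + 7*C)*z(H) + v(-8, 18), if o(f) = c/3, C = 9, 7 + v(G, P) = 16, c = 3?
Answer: 251/3 ≈ 83.667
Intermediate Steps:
v(G, P) = 9 (v(G, P) = -7 + 16 = 9)
H = 7/6 (H = 7*(⅙) = 7/6 ≈ 1.1667)
o(f) = 1 (o(f) = 3/3 = 3*(⅓) = 1)
(o(1) + 7*C)*z(H) + v(-8, 18) = (1 + 7*9)*(7/6) + 9 = (1 + 63)*(7/6) + 9 = 64*(7/6) + 9 = 224/3 + 9 = 251/3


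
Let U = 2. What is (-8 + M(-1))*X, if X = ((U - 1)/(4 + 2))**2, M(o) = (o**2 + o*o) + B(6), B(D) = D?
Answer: 0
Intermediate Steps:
M(o) = 6 + 2*o**2 (M(o) = (o**2 + o*o) + 6 = (o**2 + o**2) + 6 = 2*o**2 + 6 = 6 + 2*o**2)
X = 1/36 (X = ((2 - 1)/(4 + 2))**2 = (1/6)**2 = 1/36 ≈ 0.027778)
(-8 + M(-1))*X = (-8 + (6 + 2*(-1)**2))*(1/36) = (-8 + (6 + 2*1))*(1/36) = (-8 + (6 + 2))*(1/36) = (-8 + 8)*(1/36) = 0*(1/36) = 0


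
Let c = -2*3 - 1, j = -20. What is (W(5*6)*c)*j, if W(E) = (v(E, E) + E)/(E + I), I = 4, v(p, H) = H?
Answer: 4200/17 ≈ 247.06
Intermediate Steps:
W(E) = 2*E/(4 + E) (W(E) = (E + E)/(E + 4) = (2*E)/(4 + E) = 2*E/(4 + E))
c = -7 (c = -6 - 1 = -7)
(W(5*6)*c)*j = ((2*(5*6)/(4 + 5*6))*(-7))*(-20) = ((2*30/(4 + 30))*(-7))*(-20) = ((2*30/34)*(-7))*(-20) = ((2*30*(1/34))*(-7))*(-20) = ((30/17)*(-7))*(-20) = -210/17*(-20) = 4200/17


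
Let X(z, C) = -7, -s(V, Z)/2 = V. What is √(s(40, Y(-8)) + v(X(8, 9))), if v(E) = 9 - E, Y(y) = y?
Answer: 8*I ≈ 8.0*I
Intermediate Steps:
s(V, Z) = -2*V
√(s(40, Y(-8)) + v(X(8, 9))) = √(-2*40 + (9 - 1*(-7))) = √(-80 + (9 + 7)) = √(-80 + 16) = √(-64) = 8*I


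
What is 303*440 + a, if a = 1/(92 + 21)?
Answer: 15065161/113 ≈ 1.3332e+5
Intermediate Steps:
a = 1/113 ≈ 0.0088496
303*440 + a = 303*440 + 1/113 = 133320 + 1/113 = 15065161/113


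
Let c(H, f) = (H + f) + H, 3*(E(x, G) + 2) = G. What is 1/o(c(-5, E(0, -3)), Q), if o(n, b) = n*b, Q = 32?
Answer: -1/416 ≈ -0.0024038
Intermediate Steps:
E(x, G) = -2 + G/3
c(H, f) = f + 2*H
o(n, b) = b*n
1/o(c(-5, E(0, -3)), Q) = 1/(32*((-2 + (1/3)*(-3)) + 2*(-5))) = 1/(32*((-2 - 1) - 10)) = 1/(32*(-3 - 10)) = 1/(32*(-13)) = 1/(-416) = -1/416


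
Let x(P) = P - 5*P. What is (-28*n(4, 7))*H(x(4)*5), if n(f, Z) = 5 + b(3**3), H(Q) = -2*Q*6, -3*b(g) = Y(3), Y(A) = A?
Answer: -107520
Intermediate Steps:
x(P) = -4*P
b(g) = -1 (b(g) = -1/3*3 = -1)
H(Q) = -12*Q
n(f, Z) = 4 (n(f, Z) = 5 - 1 = 4)
(-28*n(4, 7))*H(x(4)*5) = (-28*4)*(-12*(-4*4)*5) = -(-1344)*(-16*5) = -(-1344)*(-80) = -112*960 = -107520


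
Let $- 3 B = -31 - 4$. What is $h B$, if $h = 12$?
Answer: $140$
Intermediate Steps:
$B = \frac{35}{3}$ ($B = - \frac{-31 - 4}{3} = \left(- \frac{1}{3}\right) \left(-35\right) = \frac{35}{3} \approx 11.667$)
$h B = 12 \cdot \frac{35}{3} = 140$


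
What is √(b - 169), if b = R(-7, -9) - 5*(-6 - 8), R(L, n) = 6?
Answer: I*√93 ≈ 9.6436*I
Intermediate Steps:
b = 76 (b = 6 - 5*(-6 - 8) = 6 - 5*(-14) = 6 + 70 = 76)
√(b - 169) = √(76 - 169) = √(-93) = I*√93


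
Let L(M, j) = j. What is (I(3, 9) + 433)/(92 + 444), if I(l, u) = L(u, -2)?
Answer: 431/536 ≈ 0.80410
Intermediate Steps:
I(l, u) = -2
(I(3, 9) + 433)/(92 + 444) = (-2 + 433)/(92 + 444) = 431/536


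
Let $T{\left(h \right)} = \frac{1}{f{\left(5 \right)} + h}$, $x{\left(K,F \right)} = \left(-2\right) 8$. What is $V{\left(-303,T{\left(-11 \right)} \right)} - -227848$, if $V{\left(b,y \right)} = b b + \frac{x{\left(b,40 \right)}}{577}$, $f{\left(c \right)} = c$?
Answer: $\frac{184442073}{577} \approx 3.1966 \cdot 10^{5}$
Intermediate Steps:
$x{\left(K,F \right)} = -16$
$T{\left(h \right)} = \frac{1}{5 + h}$
$V{\left(b,y \right)} = - \frac{16}{577} + b^{2}$ ($V{\left(b,y \right)} = b b - \frac{16}{577} = b^{2} - \frac{16}{577} = - \frac{16}{577} + b^{2}$)
$V{\left(-303,T{\left(-11 \right)} \right)} - -227848 = \left(- \frac{16}{577} + \left(-303\right)^{2}\right) - -227848 = \left(- \frac{16}{577} + 91809\right) + 227848 = \frac{52973777}{577} + 227848 = \frac{184442073}{577}$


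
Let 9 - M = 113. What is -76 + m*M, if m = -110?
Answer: 11364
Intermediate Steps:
M = -104 (M = 9 - 1*113 = 9 - 113 = -104)
-76 + m*M = -76 - 110*(-104) = -76 + 11440 = 11364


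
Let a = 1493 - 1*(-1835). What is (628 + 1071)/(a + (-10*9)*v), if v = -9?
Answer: 1699/4138 ≈ 0.41058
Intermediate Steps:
a = 3328 (a = 1493 + 1835 = 3328)
(628 + 1071)/(a + (-10*9)*v) = (628 + 1071)/(3328 - 10*9*(-9)) = 1699/(3328 - 90*(-9)) = 1699/(3328 + 810) = 1699/4138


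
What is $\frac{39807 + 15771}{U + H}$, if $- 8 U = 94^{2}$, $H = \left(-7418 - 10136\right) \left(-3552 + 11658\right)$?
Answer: $- \frac{111156}{284587657} \approx -0.00039059$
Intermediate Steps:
$H = -142292724$ ($H = \left(-17554\right) 8106 = -142292724$)
$U = - \frac{2209}{2}$ ($U = - \frac{94^{2}}{8} = \left(- \frac{1}{8}\right) 8836 = - \frac{2209}{2} \approx -1104.5$)
$\frac{39807 + 15771}{U + H} = \frac{39807 + 15771}{- \frac{2209}{2} - 142292724} = \frac{55578}{- \frac{284587657}{2}} = 55578 \left(- \frac{2}{284587657}\right) = - \frac{111156}{284587657}$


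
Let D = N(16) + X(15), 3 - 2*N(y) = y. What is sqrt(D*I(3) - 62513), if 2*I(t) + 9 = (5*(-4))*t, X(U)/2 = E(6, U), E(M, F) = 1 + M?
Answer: I*sqrt(251087)/2 ≈ 250.54*I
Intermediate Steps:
N(y) = 3/2 - y/2
X(U) = 14 (X(U) = 2*(1 + 6) = 2*7 = 14)
D = 15/2 (D = (3/2 - 1/2*16) + 14 = (3/2 - 8) + 14 = -13/2 + 14 = 15/2 ≈ 7.5000)
I(t) = -9/2 - 10*t (I(t) = -9/2 + ((5*(-4))*t)/2 = -9/2 + (-20*t)/2 = -9/2 - 10*t)
sqrt(D*I(3) - 62513) = sqrt(15*(-9/2 - 10*3)/2 - 62513) = sqrt(15*(-9/2 - 30)/2 - 62513) = sqrt((15/2)*(-69/2) - 62513) = sqrt(-1035/4 - 62513) = sqrt(-251087/4) = I*sqrt(251087)/2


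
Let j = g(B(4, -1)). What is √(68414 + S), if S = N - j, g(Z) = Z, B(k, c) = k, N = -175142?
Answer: 2*I*√26683 ≈ 326.7*I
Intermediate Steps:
j = 4
S = -175146 (S = -175142 - 1*4 = -175142 - 4 = -175146)
√(68414 + S) = √(68414 - 175146) = √(-106732) = 2*I*√26683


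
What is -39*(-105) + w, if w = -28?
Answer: 4067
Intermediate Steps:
-39*(-105) + w = -39*(-105) - 28 = 4095 - 28 = 4067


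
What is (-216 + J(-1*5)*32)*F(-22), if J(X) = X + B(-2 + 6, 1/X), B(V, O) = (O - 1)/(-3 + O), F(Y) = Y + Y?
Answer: 16016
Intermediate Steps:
F(Y) = 2*Y
B(V, O) = (-1 + O)/(-3 + O)
J(X) = X + (-1 + 1/X)/(-3 + 1/X)
(-216 + J(-1*5)*32)*F(-22) = (-216 + ((-1 + 3*(-1*5)²)/(-1 + 3*(-1*5)))*32)*(2*(-22)) = (-216 + ((-1 + 3*(-5)²)/(-1 + 3*(-5)))*32)*(-44) = (-216 + ((-1 + 3*25)/(-1 - 15))*32)*(-44) = (-216 + ((-1 + 75)/(-16))*32)*(-44) = (-216 - 1/16*74*32)*(-44) = (-216 - 37/8*32)*(-44) = (-216 - 148)*(-44) = -364*(-44) = 16016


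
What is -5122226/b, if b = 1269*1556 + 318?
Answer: -2561113/987441 ≈ -2.5937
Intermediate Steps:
b = 1974882 (b = 1974564 + 318 = 1974882)
-5122226/b = -5122226/1974882 = -5122226*1/1974882 = -2561113/987441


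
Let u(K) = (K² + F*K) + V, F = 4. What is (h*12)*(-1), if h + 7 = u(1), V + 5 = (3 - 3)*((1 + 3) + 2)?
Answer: 84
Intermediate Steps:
V = -5 (V = -5 + (3 - 3)*((1 + 3) + 2) = -5 + 0*(4 + 2) = -5 + 0*6 = -5 + 0 = -5)
u(K) = -5 + K² + 4*K (u(K) = (K² + 4*K) - 5 = -5 + K² + 4*K)
h = -7 (h = -7 + (-5 + 1² + 4*1) = -7 + (-5 + 1 + 4) = -7 + 0 = -7)
(h*12)*(-1) = -7*12*(-1) = -84*(-1) = 84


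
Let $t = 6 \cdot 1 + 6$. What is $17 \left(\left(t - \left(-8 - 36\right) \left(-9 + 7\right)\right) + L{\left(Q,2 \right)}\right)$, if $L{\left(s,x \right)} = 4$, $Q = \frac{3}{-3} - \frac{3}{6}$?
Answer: $-1224$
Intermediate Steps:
$Q = - \frac{3}{2}$ ($Q = 3 \left(- \frac{1}{3}\right) - \frac{1}{2} = -1 - \frac{1}{2} = - \frac{3}{2} \approx -1.5$)
$t = 12$ ($t = 6 + 6 = 12$)
$17 \left(\left(t - \left(-8 - 36\right) \left(-9 + 7\right)\right) + L{\left(Q,2 \right)}\right) = 17 \left(\left(12 - \left(-8 - 36\right) \left(-9 + 7\right)\right) + 4\right) = 17 \left(\left(12 - \left(-44\right) \left(-2\right)\right) + 4\right) = 17 \left(\left(12 - 88\right) + 4\right) = 17 \left(-76 + 4\right) = 17 \left(-72\right) = -1224$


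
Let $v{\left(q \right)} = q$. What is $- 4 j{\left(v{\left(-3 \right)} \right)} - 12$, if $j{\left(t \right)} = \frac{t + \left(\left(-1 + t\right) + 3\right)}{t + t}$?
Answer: $- \frac{44}{3} \approx -14.667$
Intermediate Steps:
$j{\left(t \right)} = \frac{2 + 2 t}{2 t}$ ($j{\left(t \right)} = \frac{t + \left(2 + t\right)}{2 t} = \left(2 + 2 t\right) \frac{1}{2 t} = \frac{2 + 2 t}{2 t}$)
$- 4 j{\left(v{\left(-3 \right)} \right)} - 12 = - 4 \frac{1 - 3}{-3} - 12 = - 4 \left(\left(- \frac{1}{3}\right) \left(-2\right)\right) - 12 = \left(-4\right) \frac{2}{3} - 12 = - \frac{8}{3} - 12 = - \frac{44}{3}$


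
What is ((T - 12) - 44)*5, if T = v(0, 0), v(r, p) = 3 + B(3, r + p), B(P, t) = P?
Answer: -250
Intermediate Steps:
v(r, p) = 6 (v(r, p) = 3 + 3 = 6)
T = 6
((T - 12) - 44)*5 = ((6 - 12) - 44)*5 = (-6 - 44)*5 = -50*5 = -250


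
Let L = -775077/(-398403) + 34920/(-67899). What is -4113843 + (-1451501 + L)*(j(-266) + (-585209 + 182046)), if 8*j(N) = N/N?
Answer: 2345182241925423946671/4007580044 ≈ 5.8519e+11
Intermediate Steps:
j(N) = ⅛ (j(N) = (N/N)/8 = (⅛)*1 = ⅛)
L = 4301635607/3005685033 (L = -775077*(-1/398403) + 34920*(-1/67899) = 258359/132801 - 11640/22633 = 4301635607/3005685033 ≈ 1.4312)
-4113843 + (-1451501 + L)*(j(-266) + (-585209 + 182046)) = -4113843 + (-1451501 + 4301635607/3005685033)*(⅛ + (-585209 + 182046)) = -4113843 - 4362750529448926*(⅛ - 403163)/3005685033 = -4113843 - 4362750529448926/3005685033*(-3225303/8) = -4113843 + 2345198728480534895763/4007580044 = 2345182241925423946671/4007580044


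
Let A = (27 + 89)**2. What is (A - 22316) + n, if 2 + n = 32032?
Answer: 23170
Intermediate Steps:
n = 32030 (n = -2 + 32032 = 32030)
A = 13456 (A = 116**2 = 13456)
(A - 22316) + n = (13456 - 22316) + 32030 = -8860 + 32030 = 23170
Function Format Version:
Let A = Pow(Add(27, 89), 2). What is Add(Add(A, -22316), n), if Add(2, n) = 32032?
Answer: 23170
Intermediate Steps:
n = 32030 (n = Add(-2, 32032) = 32030)
A = 13456 (A = Pow(116, 2) = 13456)
Add(Add(A, -22316), n) = Add(Add(13456, -22316), 32030) = Add(-8860, 32030) = 23170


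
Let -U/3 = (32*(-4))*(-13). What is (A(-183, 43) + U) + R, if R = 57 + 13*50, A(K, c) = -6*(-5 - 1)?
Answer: -4249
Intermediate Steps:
A(K, c) = 36 (A(K, c) = -6*(-6) = 36)
R = 707 (R = 57 + 650 = 707)
U = -4992 (U = -3*32*(-4)*(-13) = -(-384)*(-13) = -3*1664 = -4992)
(A(-183, 43) + U) + R = (36 - 4992) + 707 = -4956 + 707 = -4249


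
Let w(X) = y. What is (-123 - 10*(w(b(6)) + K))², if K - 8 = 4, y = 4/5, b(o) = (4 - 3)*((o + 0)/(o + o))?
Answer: 63001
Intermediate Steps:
b(o) = ½ (b(o) = 1*(o/((2*o))) = 1*(o*(1/(2*o))) = 1*(½) = ½)
y = ⅘ (y = 4*(⅕) = ⅘ ≈ 0.80000)
w(X) = ⅘
K = 12 (K = 8 + 4 = 12)
(-123 - 10*(w(b(6)) + K))² = (-123 - 10*(⅘ + 12))² = (-123 - 10*64/5)² = (-123 - 128)² = (-251)² = 63001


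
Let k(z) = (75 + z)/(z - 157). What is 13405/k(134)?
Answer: -308315/209 ≈ -1475.2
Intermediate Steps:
k(z) = (75 + z)/(-157 + z)
13405/k(134) = 13405/(((75 + 134)/(-157 + 134))) = 13405/((209/(-23))) = 13405/((-1/23*209)) = 13405/(-209/23) = 13405*(-23/209) = -308315/209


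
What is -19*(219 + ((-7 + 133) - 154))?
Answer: -3629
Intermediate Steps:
-19*(219 + ((-7 + 133) - 154)) = -19*(219 + (126 - 154)) = -19*(219 - 28) = -19*191 = -3629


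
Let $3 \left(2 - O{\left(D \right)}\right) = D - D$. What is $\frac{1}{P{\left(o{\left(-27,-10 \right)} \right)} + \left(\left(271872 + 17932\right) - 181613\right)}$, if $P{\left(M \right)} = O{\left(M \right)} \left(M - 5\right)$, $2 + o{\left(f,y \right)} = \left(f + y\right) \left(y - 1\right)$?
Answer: $\frac{1}{108991} \approx 9.1751 \cdot 10^{-6}$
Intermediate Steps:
$O{\left(D \right)} = 2$ ($O{\left(D \right)} = 2 - \frac{D - D}{3} = 2 - 0 = 2 + 0 = 2$)
$o{\left(f,y \right)} = -2 + \left(-1 + y\right) \left(f + y\right)$ ($o{\left(f,y \right)} = -2 + \left(f + y\right) \left(y - 1\right) = -2 + \left(f + y\right) \left(-1 + y\right) = -2 + \left(-1 + y\right) \left(f + y\right)$)
$P{\left(M \right)} = -10 + 2 M$ ($P{\left(M \right)} = 2 \left(M - 5\right) = 2 \left(-5 + M\right) = -10 + 2 M$)
$\frac{1}{P{\left(o{\left(-27,-10 \right)} \right)} + \left(\left(271872 + 17932\right) - 181613\right)} = \frac{1}{\left(-10 + 2 \left(-2 + \left(-10\right)^{2} - -27 - -10 - -270\right)\right) + \left(\left(271872 + 17932\right) - 181613\right)} = \frac{1}{\left(-10 + 2 \left(-2 + 100 + 27 + 10 + 270\right)\right) + \left(289804 - 181613\right)} = \frac{1}{\left(-10 + 2 \cdot 405\right) + 108191} = \frac{1}{\left(-10 + 810\right) + 108191} = \frac{1}{800 + 108191} = \frac{1}{108991}$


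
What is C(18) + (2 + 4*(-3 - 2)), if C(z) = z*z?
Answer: 306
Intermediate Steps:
C(z) = z²
C(18) + (2 + 4*(-3 - 2)) = 18² + (2 + 4*(-3 - 2)) = 324 + (2 + 4*(-5)) = 324 + (2 - 20) = 324 - 18 = 306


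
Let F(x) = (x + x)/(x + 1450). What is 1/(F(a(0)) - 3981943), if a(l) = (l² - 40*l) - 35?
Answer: -283/1126889883 ≈ -2.5113e-7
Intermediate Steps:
a(l) = -35 + l² - 40*l
F(x) = 2*x/(1450 + x) (F(x) = (2*x)/(1450 + x) = 2*x/(1450 + x))
1/(F(a(0)) - 3981943) = 1/(2*(-35 + 0² - 40*0)/(1450 + (-35 + 0² - 40*0)) - 3981943) = 1/(2*(-35 + 0 + 0)/(1450 + (-35 + 0 + 0)) - 3981943) = 1/(2*(-35)/(1450 - 35) - 3981943) = 1/(2*(-35)/1415 - 3981943) = 1/(2*(-35)*(1/1415) - 3981943) = 1/(-14/283 - 3981943) = 1/(-1126889883/283) = -283/1126889883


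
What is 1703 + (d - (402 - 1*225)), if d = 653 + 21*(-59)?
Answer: 940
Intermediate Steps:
d = -586 (d = 653 - 1239 = -586)
1703 + (d - (402 - 1*225)) = 1703 + (-586 - (402 - 1*225)) = 1703 + (-586 - (402 - 225)) = 1703 + (-586 - 1*177) = 1703 + (-586 - 177) = 1703 - 763 = 940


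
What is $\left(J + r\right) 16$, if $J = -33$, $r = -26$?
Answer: $-944$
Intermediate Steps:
$\left(J + r\right) 16 = \left(-33 - 26\right) 16 = \left(-59\right) 16 = -944$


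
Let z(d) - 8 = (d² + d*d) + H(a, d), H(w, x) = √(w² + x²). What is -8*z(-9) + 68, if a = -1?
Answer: -1292 - 8*√82 ≈ -1364.4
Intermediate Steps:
z(d) = 8 + √(1 + d²) + 2*d² (z(d) = 8 + ((d² + d*d) + √((-1)² + d²)) = 8 + ((d² + d²) + √(1 + d²)) = 8 + (2*d² + √(1 + d²)) = 8 + (√(1 + d²) + 2*d²) = 8 + √(1 + d²) + 2*d²)
-8*z(-9) + 68 = -8*(8 + √(1 + (-9)²) + 2*(-9)²) + 68 = -8*(8 + √(1 + 81) + 2*81) + 68 = -8*(8 + √82 + 162) + 68 = -8*(170 + √82) + 68 = (-1360 - 8*√82) + 68 = -1292 - 8*√82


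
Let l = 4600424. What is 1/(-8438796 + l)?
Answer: -1/3838372 ≈ -2.6053e-7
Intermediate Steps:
1/(-8438796 + l) = 1/(-8438796 + 4600424) = 1/(-3838372) = -1/3838372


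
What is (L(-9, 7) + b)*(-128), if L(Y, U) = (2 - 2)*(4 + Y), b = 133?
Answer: -17024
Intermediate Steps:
L(Y, U) = 0 (L(Y, U) = 0*(4 + Y) = 0)
(L(-9, 7) + b)*(-128) = (0 + 133)*(-128) = 133*(-128) = -17024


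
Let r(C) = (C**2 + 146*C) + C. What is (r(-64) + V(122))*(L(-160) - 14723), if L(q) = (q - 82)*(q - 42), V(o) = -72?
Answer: -183922824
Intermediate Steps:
r(C) = C**2 + 147*C
L(q) = (-82 + q)*(-42 + q)
(r(-64) + V(122))*(L(-160) - 14723) = (-64*(147 - 64) - 72)*((3444 + (-160)**2 - 124*(-160)) - 14723) = (-64*83 - 72)*((3444 + 25600 + 19840) - 14723) = (-5312 - 72)*(48884 - 14723) = -5384*34161 = -183922824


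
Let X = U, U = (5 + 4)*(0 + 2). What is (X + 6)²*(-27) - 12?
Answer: -15564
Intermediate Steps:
U = 18 (U = 9*2 = 18)
X = 18
(X + 6)²*(-27) - 12 = (18 + 6)²*(-27) - 12 = 24²*(-27) - 12 = 576*(-27) - 12 = -15552 - 12 = -15564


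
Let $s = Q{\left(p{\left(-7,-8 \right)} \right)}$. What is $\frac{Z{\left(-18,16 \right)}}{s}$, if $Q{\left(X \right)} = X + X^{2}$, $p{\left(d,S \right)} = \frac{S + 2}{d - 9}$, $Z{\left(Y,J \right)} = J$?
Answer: $\frac{1024}{33} \approx 31.03$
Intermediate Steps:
$p{\left(d,S \right)} = \frac{2 + S}{-9 + d}$
$s = \frac{33}{64}$ ($s = \frac{2 - 8}{-9 - 7} \left(1 + \frac{2 - 8}{-9 - 7}\right) = \frac{1}{-16} \left(-6\right) \left(1 + \frac{1}{-16} \left(-6\right)\right) = \left(- \frac{1}{16}\right) \left(-6\right) \left(1 - - \frac{3}{8}\right) = \frac{3 \left(1 + \frac{3}{8}\right)}{8} = \frac{3}{8} \cdot \frac{11}{8} = \frac{33}{64} \approx 0.51563$)
$\frac{Z{\left(-18,16 \right)}}{s} = \frac{16}{\frac{33}{64}} = 16 \cdot \frac{64}{33} = \frac{1024}{33}$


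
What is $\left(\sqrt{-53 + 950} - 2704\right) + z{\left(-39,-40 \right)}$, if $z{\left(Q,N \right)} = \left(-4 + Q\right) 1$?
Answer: $-2747 + \sqrt{897} \approx -2717.1$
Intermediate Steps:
$z{\left(Q,N \right)} = -4 + Q$
$\left(\sqrt{-53 + 950} - 2704\right) + z{\left(-39,-40 \right)} = \left(\sqrt{-53 + 950} - 2704\right) - 43 = \left(\sqrt{897} - 2704\right) - 43 = \left(-2704 + \sqrt{897}\right) - 43 = -2747 + \sqrt{897}$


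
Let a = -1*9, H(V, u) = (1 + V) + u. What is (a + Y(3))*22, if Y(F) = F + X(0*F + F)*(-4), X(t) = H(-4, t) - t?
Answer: 132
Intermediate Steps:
H(V, u) = 1 + V + u
X(t) = -3 (X(t) = (1 - 4 + t) - t = (-3 + t) - t = -3)
a = -9
Y(F) = 12 + F (Y(F) = F - 3*(-4) = F + 12 = 12 + F)
(a + Y(3))*22 = (-9 + (12 + 3))*22 = (-9 + 15)*22 = 6*22 = 132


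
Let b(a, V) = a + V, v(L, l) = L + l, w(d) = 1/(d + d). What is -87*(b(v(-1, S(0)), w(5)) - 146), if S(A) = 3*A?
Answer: 127803/10 ≈ 12780.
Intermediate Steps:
w(d) = 1/(2*d)
b(a, V) = V + a
-87*(b(v(-1, S(0)), w(5)) - 146) = -87*(((½)/5 + (-1 + 3*0)) - 146) = -87*(((½)*(⅕) + (-1 + 0)) - 146) = -87*((⅒ - 1) - 146) = -87*(-9/10 - 146) = -87*(-1469/10) = 127803/10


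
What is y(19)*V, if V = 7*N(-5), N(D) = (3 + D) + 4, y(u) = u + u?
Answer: 532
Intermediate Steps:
y(u) = 2*u
N(D) = 7 + D
V = 14 (V = 7*(7 - 5) = 7*2 = 14)
y(19)*V = (2*19)*14 = 38*14 = 532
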